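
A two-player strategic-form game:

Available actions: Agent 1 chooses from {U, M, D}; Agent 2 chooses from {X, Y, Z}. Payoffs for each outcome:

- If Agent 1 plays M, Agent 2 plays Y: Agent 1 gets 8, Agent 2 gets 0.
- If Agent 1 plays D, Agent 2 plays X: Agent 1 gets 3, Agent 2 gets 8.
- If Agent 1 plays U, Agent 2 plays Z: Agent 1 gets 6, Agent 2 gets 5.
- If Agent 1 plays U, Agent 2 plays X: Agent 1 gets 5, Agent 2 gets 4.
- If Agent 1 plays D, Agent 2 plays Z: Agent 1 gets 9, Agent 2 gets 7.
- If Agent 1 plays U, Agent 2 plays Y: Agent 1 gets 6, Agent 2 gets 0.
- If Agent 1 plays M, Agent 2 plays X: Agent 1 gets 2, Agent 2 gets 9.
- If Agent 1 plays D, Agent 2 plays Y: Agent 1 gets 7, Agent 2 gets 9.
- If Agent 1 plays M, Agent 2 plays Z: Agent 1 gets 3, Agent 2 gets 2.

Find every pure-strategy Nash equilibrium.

No pure-strategy Nash equilibrium.

Check each profile: it is a Nash equilibrium iff no player can strictly gain by switching unilaterally.
(U, X): Agent 2 can switch to Z (4 → 5). Not NE.
(U, Y): Agent 1 can switch to M (6 → 8). Not NE.
(U, Z): Agent 1 can switch to D (6 → 9). Not NE.
(M, X): Agent 1 can switch to U (2 → 5). Not NE.
(M, Y): Agent 2 can switch to X (0 → 9). Not NE.
(M, Z): Agent 1 can switch to U (3 → 6). Not NE.
(The remaining 3 profiles each have a profitable deviation by the same check.)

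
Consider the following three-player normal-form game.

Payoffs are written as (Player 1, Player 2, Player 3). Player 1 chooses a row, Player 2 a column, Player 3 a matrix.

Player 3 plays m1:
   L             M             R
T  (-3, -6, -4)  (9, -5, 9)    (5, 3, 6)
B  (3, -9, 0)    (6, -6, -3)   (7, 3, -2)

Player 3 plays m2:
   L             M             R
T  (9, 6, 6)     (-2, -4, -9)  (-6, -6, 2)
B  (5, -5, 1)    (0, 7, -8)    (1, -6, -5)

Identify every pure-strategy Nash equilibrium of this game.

Player 1 against (L, m1): payoffs -3, 3 → best response B.
Player 1 against (L, m2): payoffs 9, 5 → best response T.
Player 1 against (M, m1): payoffs 9, 6 → best response T.
Player 1 against (M, m2): payoffs -2, 0 → best response B.
Player 1 against (R, m1): payoffs 5, 7 → best response B.
Player 1 against (R, m2): payoffs -6, 1 → best response B.
Player 2 against (T, m1): payoffs -6, -5, 3 → best response R.
Player 2 against (T, m2): payoffs 6, -4, -6 → best response L.
Player 2 against (B, m1): payoffs -9, -6, 3 → best response R.
Player 2 against (B, m2): payoffs -5, 7, -6 → best response M.
Player 3 against (T, L): payoffs -4, 6 → best response m2.
Player 3 against (T, M): payoffs 9, -9 → best response m1.
Player 3 against (T, R): payoffs 6, 2 → best response m1.
Player 3 against (B, L): payoffs 0, 1 → best response m2.
Player 3 against (B, M): payoffs -3, -8 → best response m1.
Player 3 against (B, R): payoffs -2, -5 → best response m1.
Mutual best responses: (T, L, m2); (B, R, m1).

Pure-strategy Nash equilibria: (T, L, m2), (B, R, m1)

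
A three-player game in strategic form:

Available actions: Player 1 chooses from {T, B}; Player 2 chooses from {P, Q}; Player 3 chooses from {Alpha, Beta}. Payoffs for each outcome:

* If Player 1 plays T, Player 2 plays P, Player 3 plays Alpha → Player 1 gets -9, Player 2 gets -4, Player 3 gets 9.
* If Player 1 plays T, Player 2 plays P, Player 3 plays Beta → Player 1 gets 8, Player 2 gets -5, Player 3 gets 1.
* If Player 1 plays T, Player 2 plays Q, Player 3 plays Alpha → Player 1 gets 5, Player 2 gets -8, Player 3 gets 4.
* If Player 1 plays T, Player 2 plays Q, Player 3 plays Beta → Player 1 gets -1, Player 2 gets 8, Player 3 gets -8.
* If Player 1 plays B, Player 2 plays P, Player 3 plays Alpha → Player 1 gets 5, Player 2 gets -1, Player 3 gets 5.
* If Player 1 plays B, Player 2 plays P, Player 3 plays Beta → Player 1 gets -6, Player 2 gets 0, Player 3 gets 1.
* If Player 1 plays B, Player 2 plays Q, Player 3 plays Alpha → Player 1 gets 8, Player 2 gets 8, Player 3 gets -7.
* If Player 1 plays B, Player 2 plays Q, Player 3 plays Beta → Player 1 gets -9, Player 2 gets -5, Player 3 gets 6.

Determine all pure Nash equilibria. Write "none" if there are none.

none

(T, P, Alpha): Player 1 can switch to B (-9 → 5). Not NE.
(T, P, Beta): Player 2 can switch to Q (-5 → 8). Not NE.
(T, Q, Alpha): Player 1 can switch to B (5 → 8). Not NE.
(T, Q, Beta): Player 3 can switch to Alpha (-8 → 4). Not NE.
(B, P, Alpha): Player 2 can switch to Q (-1 → 8). Not NE.
(B, P, Beta): Player 1 can switch to T (-6 → 8). Not NE.
(B, Q, Alpha): Player 3 can switch to Beta (-7 → 6). Not NE.
(B, Q, Beta): Player 1 can switch to T (-9 → -1). Not NE.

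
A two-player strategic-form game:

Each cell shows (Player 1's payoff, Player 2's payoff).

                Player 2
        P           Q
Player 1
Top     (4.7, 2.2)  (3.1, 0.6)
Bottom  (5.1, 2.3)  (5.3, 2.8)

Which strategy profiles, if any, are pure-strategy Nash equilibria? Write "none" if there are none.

Pure NE: (Bottom, Q)

(Top, P): Player 1 can switch to Bottom (4.7 → 5.1). Not NE.
(Top, Q): Player 1 can switch to Bottom (3.1 → 5.3). Not NE.
(Bottom, P): Player 2 can switch to Q (2.3 → 2.8). Not NE.
(Bottom, Q): Player 1 gets 5.3, best alternative 3.1; Player 2 gets 2.8, best alternative 2.3. No profitable deviation — NE.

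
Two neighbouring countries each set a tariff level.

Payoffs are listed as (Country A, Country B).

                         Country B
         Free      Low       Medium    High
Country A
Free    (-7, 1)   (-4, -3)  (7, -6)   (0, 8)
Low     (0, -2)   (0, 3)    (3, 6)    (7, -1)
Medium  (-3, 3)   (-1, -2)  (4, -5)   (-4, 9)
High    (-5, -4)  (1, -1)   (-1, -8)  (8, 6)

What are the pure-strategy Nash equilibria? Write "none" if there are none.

Check each profile: it is a Nash equilibrium iff no player can strictly gain by switching unilaterally.
(Free, Free): Country A can switch to Low (-7 → 0). Not NE.
(Free, Low): Country A can switch to Low (-4 → 0). Not NE.
(Free, Medium): Country B can switch to Free (-6 → 1). Not NE.
(Free, High): Country A can switch to Low (0 → 7). Not NE.
(Low, Free): Country B can switch to Low (-2 → 3). Not NE.
(Low, Low): Country A can switch to High (0 → 1). Not NE.
(Low, Medium): Country A can switch to Free (3 → 7). Not NE.
(Low, High): Country A can switch to High (7 → 8). Not NE.
(Medium, Free): Country A can switch to Low (-3 → 0). Not NE.
(Medium, Low): Country A can switch to Low (-1 → 0). Not NE.
(High, High): Country A gets 8, best alternative 7; Country B gets 6, best alternative -1. No profitable deviation — NE.
(The remaining 5 profiles each have a profitable deviation by the same check.)

The unique pure-strategy Nash equilibrium is (High, High).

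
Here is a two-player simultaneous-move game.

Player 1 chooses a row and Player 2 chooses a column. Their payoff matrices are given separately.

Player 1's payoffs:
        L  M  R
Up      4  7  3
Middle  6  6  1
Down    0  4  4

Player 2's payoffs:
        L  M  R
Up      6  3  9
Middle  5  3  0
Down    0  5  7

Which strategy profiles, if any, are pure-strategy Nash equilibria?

Pure-strategy Nash equilibria: (Middle, L); (Down, R)

For each player, find the best response to each opponent profile; mutual best responses are the pure NE.
Player 1 against L: payoffs 4, 6, 0 → best response Middle.
Player 1 against M: payoffs 7, 6, 4 → best response Up.
Player 1 against R: payoffs 3, 1, 4 → best response Down.
Player 2 against Up: payoffs 6, 3, 9 → best response R.
Player 2 against Middle: payoffs 5, 3, 0 → best response L.
Player 2 against Down: payoffs 0, 5, 7 → best response R.
Mutual best responses: (Middle, L); (Down, R).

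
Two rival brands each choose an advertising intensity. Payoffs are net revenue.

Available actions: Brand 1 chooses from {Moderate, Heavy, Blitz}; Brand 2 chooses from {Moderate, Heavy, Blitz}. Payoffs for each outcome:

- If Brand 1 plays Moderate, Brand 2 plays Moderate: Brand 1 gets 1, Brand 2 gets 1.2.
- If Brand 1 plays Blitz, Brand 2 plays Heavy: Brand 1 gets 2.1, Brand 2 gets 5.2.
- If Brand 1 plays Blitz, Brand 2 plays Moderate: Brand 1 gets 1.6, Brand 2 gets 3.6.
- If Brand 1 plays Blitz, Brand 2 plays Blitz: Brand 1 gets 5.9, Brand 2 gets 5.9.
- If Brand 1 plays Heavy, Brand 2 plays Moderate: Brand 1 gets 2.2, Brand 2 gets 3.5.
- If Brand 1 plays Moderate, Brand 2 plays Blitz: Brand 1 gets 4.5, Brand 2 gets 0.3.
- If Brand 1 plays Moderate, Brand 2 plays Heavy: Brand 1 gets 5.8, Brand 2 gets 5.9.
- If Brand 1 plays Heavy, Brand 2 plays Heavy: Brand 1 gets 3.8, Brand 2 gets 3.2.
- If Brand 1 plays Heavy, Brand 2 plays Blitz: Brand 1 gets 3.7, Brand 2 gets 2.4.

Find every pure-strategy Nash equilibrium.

Mark each player's best response to every combination of opponents' strategies; a profile where every player is best-responding is a pure Nash equilibrium.
Brand 1 against Moderate: payoffs 1, 2.2, 1.6 → best response Heavy.
Brand 1 against Heavy: payoffs 5.8, 3.8, 2.1 → best response Moderate.
Brand 1 against Blitz: payoffs 4.5, 3.7, 5.9 → best response Blitz.
Brand 2 against Moderate: payoffs 1.2, 5.9, 0.3 → best response Heavy.
Brand 2 against Heavy: payoffs 3.5, 3.2, 2.4 → best response Moderate.
Brand 2 against Blitz: payoffs 3.6, 5.2, 5.9 → best response Blitz.
Mutual best responses: (Moderate, Heavy); (Heavy, Moderate); (Blitz, Blitz).

(Moderate, Heavy) and (Heavy, Moderate) and (Blitz, Blitz)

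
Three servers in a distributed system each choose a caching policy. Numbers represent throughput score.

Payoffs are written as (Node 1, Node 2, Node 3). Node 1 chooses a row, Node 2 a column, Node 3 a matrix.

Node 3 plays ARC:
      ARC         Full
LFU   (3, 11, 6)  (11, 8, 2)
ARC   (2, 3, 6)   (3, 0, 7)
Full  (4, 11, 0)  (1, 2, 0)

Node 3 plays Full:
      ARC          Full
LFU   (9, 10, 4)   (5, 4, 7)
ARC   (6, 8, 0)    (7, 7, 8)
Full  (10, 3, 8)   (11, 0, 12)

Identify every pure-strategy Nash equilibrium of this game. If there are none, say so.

Node 1 against (ARC, ARC): payoffs 3, 2, 4 → best response Full.
Node 1 against (ARC, Full): payoffs 9, 6, 10 → best response Full.
Node 1 against (Full, ARC): payoffs 11, 3, 1 → best response LFU.
Node 1 against (Full, Full): payoffs 5, 7, 11 → best response Full.
Node 2 against (LFU, ARC): payoffs 11, 8 → best response ARC.
Node 2 against (LFU, Full): payoffs 10, 4 → best response ARC.
Node 2 against (ARC, ARC): payoffs 3, 0 → best response ARC.
Node 2 against (ARC, Full): payoffs 8, 7 → best response ARC.
Node 2 against (Full, ARC): payoffs 11, 2 → best response ARC.
Node 2 against (Full, Full): payoffs 3, 0 → best response ARC.
Node 3 against (LFU, ARC): payoffs 6, 4 → best response ARC.
Node 3 against (LFU, Full): payoffs 2, 7 → best response Full.
Node 3 against (ARC, ARC): payoffs 6, 0 → best response ARC.
Node 3 against (ARC, Full): payoffs 7, 8 → best response Full.
Node 3 against (Full, ARC): payoffs 0, 8 → best response Full.
Node 3 against (Full, Full): payoffs 0, 12 → best response Full.
Mutual best responses: (Full, ARC, Full).

(Full, ARC, Full)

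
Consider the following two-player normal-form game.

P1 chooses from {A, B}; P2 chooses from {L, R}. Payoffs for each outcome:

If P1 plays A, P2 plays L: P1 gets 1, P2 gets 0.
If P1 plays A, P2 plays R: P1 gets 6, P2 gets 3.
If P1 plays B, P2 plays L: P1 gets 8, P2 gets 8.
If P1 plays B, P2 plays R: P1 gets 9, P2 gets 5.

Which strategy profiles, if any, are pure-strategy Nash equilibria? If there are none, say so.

Check each profile: it is a Nash equilibrium iff no player can strictly gain by switching unilaterally.
(A, L): P1 can switch to B (1 → 8). Not NE.
(A, R): P1 can switch to B (6 → 9). Not NE.
(B, L): P1 gets 8, best alternative 1; P2 gets 8, best alternative 5. No profitable deviation — NE.
(B, R): P2 can switch to L (5 → 8). Not NE.

The unique pure-strategy Nash equilibrium is (B, L).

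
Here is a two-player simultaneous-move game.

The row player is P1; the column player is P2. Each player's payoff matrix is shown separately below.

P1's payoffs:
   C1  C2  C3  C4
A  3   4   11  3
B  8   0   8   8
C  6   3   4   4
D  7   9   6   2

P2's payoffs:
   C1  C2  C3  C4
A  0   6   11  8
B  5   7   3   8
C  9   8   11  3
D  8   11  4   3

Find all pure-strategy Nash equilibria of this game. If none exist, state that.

(A, C1): P1 can switch to B (3 → 8). Not NE.
(A, C2): P1 can switch to D (4 → 9). Not NE.
(A, C3): P1 gets 11, best alternative 8; P2 gets 11, best alternative 8. No profitable deviation — NE.
(A, C4): P1 can switch to B (3 → 8). Not NE.
(B, C1): P2 can switch to C2 (5 → 7). Not NE.
(B, C2): P1 can switch to A (0 → 4). Not NE.
(B, C3): P1 can switch to A (8 → 11). Not NE.
(B, C4): P1 gets 8, best alternative 4; P2 gets 8, best alternative 7. No profitable deviation — NE.
(C, C1): P1 can switch to B (6 → 8). Not NE.
(C, C2): P1 can switch to A (3 → 4). Not NE.
(D, C2): P1 gets 9, best alternative 4; P2 gets 11, best alternative 8. No profitable deviation — NE.
(The remaining 5 profiles each have a profitable deviation by the same check.)

Pure-strategy Nash equilibria: (A, C3) and (B, C4) and (D, C2)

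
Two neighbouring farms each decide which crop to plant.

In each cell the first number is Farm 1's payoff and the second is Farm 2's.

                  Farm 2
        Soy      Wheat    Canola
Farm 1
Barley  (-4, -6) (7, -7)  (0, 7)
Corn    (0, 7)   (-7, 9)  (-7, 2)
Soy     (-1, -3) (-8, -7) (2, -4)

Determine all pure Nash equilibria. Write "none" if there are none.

This game has no pure Nash equilibrium.

(Barley, Soy): Farm 1 can switch to Corn (-4 → 0). Not NE.
(Barley, Wheat): Farm 2 can switch to Soy (-7 → -6). Not NE.
(Barley, Canola): Farm 1 can switch to Soy (0 → 2). Not NE.
(Corn, Soy): Farm 2 can switch to Wheat (7 → 9). Not NE.
(Corn, Wheat): Farm 1 can switch to Barley (-7 → 7). Not NE.
(Corn, Canola): Farm 1 can switch to Barley (-7 → 0). Not NE.
(Soy, Soy): Farm 1 can switch to Corn (-1 → 0). Not NE.
(Soy, Wheat): Farm 1 can switch to Barley (-8 → 7). Not NE.
(Soy, Canola): Farm 2 can switch to Soy (-4 → -3). Not NE.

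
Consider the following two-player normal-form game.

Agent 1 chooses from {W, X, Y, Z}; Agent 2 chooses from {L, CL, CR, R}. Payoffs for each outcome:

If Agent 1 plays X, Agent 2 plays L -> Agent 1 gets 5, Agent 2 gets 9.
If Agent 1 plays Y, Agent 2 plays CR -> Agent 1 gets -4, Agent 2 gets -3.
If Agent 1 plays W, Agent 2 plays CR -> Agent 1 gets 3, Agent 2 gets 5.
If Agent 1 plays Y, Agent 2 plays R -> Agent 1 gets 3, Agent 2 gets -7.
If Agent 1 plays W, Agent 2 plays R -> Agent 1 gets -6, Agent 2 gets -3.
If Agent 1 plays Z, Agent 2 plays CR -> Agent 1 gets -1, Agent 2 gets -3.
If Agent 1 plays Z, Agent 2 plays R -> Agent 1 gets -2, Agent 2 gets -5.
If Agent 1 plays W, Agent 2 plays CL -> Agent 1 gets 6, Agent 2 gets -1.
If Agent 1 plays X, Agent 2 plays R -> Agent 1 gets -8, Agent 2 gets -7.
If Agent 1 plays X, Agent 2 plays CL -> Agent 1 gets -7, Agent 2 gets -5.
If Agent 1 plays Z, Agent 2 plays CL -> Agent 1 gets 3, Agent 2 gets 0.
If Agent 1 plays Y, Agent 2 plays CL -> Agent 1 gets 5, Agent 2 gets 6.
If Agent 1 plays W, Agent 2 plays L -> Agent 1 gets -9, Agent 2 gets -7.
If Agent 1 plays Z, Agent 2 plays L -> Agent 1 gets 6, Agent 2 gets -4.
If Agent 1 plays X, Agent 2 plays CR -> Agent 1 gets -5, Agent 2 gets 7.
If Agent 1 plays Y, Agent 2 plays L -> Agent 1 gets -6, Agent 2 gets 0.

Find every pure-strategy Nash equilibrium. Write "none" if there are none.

Agent 1 against L: payoffs -9, 5, -6, 6 → best response Z.
Agent 1 against CL: payoffs 6, -7, 5, 3 → best response W.
Agent 1 against CR: payoffs 3, -5, -4, -1 → best response W.
Agent 1 against R: payoffs -6, -8, 3, -2 → best response Y.
Agent 2 against W: payoffs -7, -1, 5, -3 → best response CR.
Agent 2 against X: payoffs 9, -5, 7, -7 → best response L.
Agent 2 against Y: payoffs 0, 6, -3, -7 → best response CL.
Agent 2 against Z: payoffs -4, 0, -3, -5 → best response CL.
Mutual best responses: (W, CR).

(W, CR)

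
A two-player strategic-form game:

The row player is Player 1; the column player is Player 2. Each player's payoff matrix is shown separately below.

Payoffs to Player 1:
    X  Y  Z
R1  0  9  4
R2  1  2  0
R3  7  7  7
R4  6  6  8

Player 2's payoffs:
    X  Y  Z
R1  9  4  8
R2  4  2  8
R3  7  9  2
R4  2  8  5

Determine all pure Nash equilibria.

(R1, X): Player 1 can switch to R2 (0 → 1). Not NE.
(R1, Y): Player 2 can switch to X (4 → 9). Not NE.
(R1, Z): Player 1 can switch to R3 (4 → 7). Not NE.
(R2, X): Player 1 can switch to R3 (1 → 7). Not NE.
(R2, Y): Player 1 can switch to R1 (2 → 9). Not NE.
(R2, Z): Player 1 can switch to R1 (0 → 4). Not NE.
(The remaining 6 profiles each have a profitable deviation by the same check.)

There is no pure-strategy Nash equilibrium.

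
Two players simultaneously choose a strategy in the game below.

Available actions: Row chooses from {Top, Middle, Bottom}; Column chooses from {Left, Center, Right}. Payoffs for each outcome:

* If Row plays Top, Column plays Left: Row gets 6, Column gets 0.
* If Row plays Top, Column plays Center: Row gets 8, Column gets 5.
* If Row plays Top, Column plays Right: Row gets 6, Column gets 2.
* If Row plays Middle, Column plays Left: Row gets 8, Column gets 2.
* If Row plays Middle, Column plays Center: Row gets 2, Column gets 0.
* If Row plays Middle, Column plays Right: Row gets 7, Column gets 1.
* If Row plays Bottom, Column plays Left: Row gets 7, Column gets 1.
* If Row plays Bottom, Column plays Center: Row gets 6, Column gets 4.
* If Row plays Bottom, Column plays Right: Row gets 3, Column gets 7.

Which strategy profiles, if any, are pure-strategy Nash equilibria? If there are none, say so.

(Top, Left): Row can switch to Middle (6 → 8). Not NE.
(Top, Center): Row gets 8, best alternative 6; Column gets 5, best alternative 2. No profitable deviation — NE.
(Top, Right): Row can switch to Middle (6 → 7). Not NE.
(Middle, Left): Row gets 8, best alternative 7; Column gets 2, best alternative 1. No profitable deviation — NE.
(Middle, Center): Row can switch to Top (2 → 8). Not NE.
(Middle, Right): Column can switch to Left (1 → 2). Not NE.
(Bottom, Left): Row can switch to Middle (7 → 8). Not NE.
(Bottom, Center): Row can switch to Top (6 → 8). Not NE.
(Bottom, Right): Row can switch to Top (3 → 6). Not NE.

The pure Nash equilibria are (Top, Center), (Middle, Left).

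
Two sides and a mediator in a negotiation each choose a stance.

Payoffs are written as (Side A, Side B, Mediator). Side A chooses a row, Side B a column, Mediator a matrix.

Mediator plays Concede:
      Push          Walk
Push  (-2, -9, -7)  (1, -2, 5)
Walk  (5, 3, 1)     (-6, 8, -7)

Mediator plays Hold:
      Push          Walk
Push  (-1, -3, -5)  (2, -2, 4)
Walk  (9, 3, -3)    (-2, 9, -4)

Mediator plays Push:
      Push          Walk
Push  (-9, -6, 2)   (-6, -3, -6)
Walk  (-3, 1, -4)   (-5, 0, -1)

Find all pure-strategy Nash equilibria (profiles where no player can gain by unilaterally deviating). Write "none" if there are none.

Side A against (Push, Concede): payoffs -2, 5 → best response Walk.
Side A against (Push, Hold): payoffs -1, 9 → best response Walk.
Side A against (Push, Push): payoffs -9, -3 → best response Walk.
Side A against (Walk, Concede): payoffs 1, -6 → best response Push.
Side A against (Walk, Hold): payoffs 2, -2 → best response Push.
Side A against (Walk, Push): payoffs -6, -5 → best response Walk.
Side B against (Push, Concede): payoffs -9, -2 → best response Walk.
Side B against (Push, Hold): payoffs -3, -2 → best response Walk.
Side B against (Push, Push): payoffs -6, -3 → best response Walk.
Side B against (Walk, Concede): payoffs 3, 8 → best response Walk.
Side B against (Walk, Hold): payoffs 3, 9 → best response Walk.
Side B against (Walk, Push): payoffs 1, 0 → best response Push.
Mediator against (Push, Push): payoffs -7, -5, 2 → best response Push.
Mediator against (Push, Walk): payoffs 5, 4, -6 → best response Concede.
Mediator against (Walk, Push): payoffs 1, -3, -4 → best response Concede.
Mediator against (Walk, Walk): payoffs -7, -4, -1 → best response Push.
Mutual best responses: (Push, Walk, Concede).

Pure NE: (Push, Walk, Concede)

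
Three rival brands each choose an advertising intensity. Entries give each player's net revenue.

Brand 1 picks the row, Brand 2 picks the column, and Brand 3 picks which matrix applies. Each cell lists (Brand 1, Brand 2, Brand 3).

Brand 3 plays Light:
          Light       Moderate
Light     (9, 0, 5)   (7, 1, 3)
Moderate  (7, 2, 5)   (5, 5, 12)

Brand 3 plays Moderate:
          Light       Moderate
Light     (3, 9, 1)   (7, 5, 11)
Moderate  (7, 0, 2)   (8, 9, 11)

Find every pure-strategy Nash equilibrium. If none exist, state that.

(Light, Light, Light): Brand 2 can switch to Moderate (0 → 1). Not NE.
(Light, Light, Moderate): Brand 1 can switch to Moderate (3 → 7). Not NE.
(Light, Moderate, Light): Brand 3 can switch to Moderate (3 → 11). Not NE.
(Light, Moderate, Moderate): Brand 1 can switch to Moderate (7 → 8). Not NE.
(Moderate, Light, Light): Brand 1 can switch to Light (7 → 9). Not NE.
(Moderate, Light, Moderate): Brand 2 can switch to Moderate (0 → 9). Not NE.
(Moderate, Moderate, Light): Brand 1 can switch to Light (5 → 7). Not NE.
(Moderate, Moderate, Moderate): Brand 3 can switch to Light (11 → 12). Not NE.

This game has no pure Nash equilibrium.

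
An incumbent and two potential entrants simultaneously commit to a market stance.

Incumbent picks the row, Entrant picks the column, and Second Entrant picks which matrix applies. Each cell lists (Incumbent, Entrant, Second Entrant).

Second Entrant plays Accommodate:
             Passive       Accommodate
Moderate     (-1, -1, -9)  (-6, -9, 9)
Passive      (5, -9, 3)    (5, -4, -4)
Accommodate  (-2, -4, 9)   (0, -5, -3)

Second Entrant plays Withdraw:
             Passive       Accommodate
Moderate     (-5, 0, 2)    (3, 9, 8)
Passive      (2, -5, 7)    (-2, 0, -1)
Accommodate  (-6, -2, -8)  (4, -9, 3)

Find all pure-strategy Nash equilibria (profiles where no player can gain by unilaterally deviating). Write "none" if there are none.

none

(Moderate, Passive, Accommodate): Incumbent can switch to Passive (-1 → 5). Not NE.
(Moderate, Passive, Withdraw): Incumbent can switch to Passive (-5 → 2). Not NE.
(Moderate, Accommodate, Accommodate): Incumbent can switch to Passive (-6 → 5). Not NE.
(Moderate, Accommodate, Withdraw): Incumbent can switch to Accommodate (3 → 4). Not NE.
(Passive, Passive, Accommodate): Entrant can switch to Accommodate (-9 → -4). Not NE.
(Passive, Passive, Withdraw): Entrant can switch to Accommodate (-5 → 0). Not NE.
(Passive, Accommodate, Accommodate): Second Entrant can switch to Withdraw (-4 → -1). Not NE.
(Passive, Accommodate, Withdraw): Incumbent can switch to Moderate (-2 → 3). Not NE.
(Accommodate, Passive, Accommodate): Incumbent can switch to Moderate (-2 → -1). Not NE.
(Accommodate, Passive, Withdraw): Incumbent can switch to Moderate (-6 → -5). Not NE.
(Accommodate, Accommodate, Accommodate): Incumbent can switch to Passive (0 → 5). Not NE.
(Accommodate, Accommodate, Withdraw): Entrant can switch to Passive (-9 → -2). Not NE.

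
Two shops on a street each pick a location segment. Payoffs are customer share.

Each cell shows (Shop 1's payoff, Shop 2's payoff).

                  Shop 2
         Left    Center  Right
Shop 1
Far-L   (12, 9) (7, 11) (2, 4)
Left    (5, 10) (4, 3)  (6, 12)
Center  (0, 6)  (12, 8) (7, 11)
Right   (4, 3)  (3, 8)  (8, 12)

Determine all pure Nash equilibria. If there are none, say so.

(Right, Right)

Shop 1 against Left: payoffs 12, 5, 0, 4 → best response Far-L.
Shop 1 against Center: payoffs 7, 4, 12, 3 → best response Center.
Shop 1 against Right: payoffs 2, 6, 7, 8 → best response Right.
Shop 2 against Far-L: payoffs 9, 11, 4 → best response Center.
Shop 2 against Left: payoffs 10, 3, 12 → best response Right.
Shop 2 against Center: payoffs 6, 8, 11 → best response Right.
Shop 2 against Right: payoffs 3, 8, 12 → best response Right.
Mutual best responses: (Right, Right).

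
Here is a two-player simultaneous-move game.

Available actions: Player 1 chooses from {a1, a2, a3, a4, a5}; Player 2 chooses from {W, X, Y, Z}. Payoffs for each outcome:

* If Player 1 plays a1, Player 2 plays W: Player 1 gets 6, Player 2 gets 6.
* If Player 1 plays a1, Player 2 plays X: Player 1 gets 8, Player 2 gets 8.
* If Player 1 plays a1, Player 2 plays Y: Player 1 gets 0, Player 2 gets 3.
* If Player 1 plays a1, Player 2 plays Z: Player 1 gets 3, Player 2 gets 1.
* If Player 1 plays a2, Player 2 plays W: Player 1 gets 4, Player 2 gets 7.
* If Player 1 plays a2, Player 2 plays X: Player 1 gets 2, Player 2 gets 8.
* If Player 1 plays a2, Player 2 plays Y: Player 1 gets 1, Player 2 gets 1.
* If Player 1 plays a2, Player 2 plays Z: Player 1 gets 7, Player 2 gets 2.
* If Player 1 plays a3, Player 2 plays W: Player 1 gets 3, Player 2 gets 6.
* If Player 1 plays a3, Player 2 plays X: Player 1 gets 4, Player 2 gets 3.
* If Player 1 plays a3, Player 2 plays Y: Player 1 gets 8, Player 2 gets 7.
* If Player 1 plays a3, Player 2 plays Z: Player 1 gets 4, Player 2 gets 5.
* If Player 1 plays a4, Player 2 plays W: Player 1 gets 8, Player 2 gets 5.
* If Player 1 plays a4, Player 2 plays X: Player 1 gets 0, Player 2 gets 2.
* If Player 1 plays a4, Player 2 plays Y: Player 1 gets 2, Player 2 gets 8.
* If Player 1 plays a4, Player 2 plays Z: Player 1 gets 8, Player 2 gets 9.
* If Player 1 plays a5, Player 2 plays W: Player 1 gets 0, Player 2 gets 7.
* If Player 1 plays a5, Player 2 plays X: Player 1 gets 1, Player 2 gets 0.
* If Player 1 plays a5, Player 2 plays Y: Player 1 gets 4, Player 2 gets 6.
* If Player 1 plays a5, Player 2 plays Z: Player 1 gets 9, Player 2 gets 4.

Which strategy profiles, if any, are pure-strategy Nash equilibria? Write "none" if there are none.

Pure-strategy Nash equilibria: (a1, X), (a3, Y)

(a1, W): Player 1 can switch to a4 (6 → 8). Not NE.
(a1, X): Player 1 gets 8, best alternative 4; Player 2 gets 8, best alternative 6. No profitable deviation — NE.
(a1, Y): Player 1 can switch to a2 (0 → 1). Not NE.
(a1, Z): Player 1 can switch to a2 (3 → 7). Not NE.
(a2, W): Player 1 can switch to a1 (4 → 6). Not NE.
(a2, X): Player 1 can switch to a1 (2 → 8). Not NE.
(a2, Y): Player 1 can switch to a3 (1 → 8). Not NE.
(a2, Z): Player 1 can switch to a4 (7 → 8). Not NE.
(a3, W): Player 1 can switch to a1 (3 → 6). Not NE.
(a3, X): Player 1 can switch to a1 (4 → 8). Not NE.
(a3, Y): Player 1 gets 8, best alternative 4; Player 2 gets 7, best alternative 6. No profitable deviation — NE.
(a3, Z): Player 1 can switch to a2 (4 → 7). Not NE.
(The remaining 8 profiles each have a profitable deviation by the same check.)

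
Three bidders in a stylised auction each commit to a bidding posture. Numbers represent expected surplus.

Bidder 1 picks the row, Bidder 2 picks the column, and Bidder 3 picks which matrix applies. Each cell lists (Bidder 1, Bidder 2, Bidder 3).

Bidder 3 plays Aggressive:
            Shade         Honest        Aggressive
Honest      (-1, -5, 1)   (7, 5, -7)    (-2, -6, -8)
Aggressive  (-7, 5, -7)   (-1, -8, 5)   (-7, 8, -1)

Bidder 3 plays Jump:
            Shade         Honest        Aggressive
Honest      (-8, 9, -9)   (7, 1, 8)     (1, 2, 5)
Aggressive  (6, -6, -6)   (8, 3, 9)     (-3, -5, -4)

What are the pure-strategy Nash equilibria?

Bidder 1 against (Shade, Aggressive): payoffs -1, -7 → best response Honest.
Bidder 1 against (Shade, Jump): payoffs -8, 6 → best response Aggressive.
Bidder 1 against (Honest, Aggressive): payoffs 7, -1 → best response Honest.
Bidder 1 against (Honest, Jump): payoffs 7, 8 → best response Aggressive.
Bidder 1 against (Aggressive, Aggressive): payoffs -2, -7 → best response Honest.
Bidder 1 against (Aggressive, Jump): payoffs 1, -3 → best response Honest.
Bidder 2 against (Honest, Aggressive): payoffs -5, 5, -6 → best response Honest.
Bidder 2 against (Honest, Jump): payoffs 9, 1, 2 → best response Shade.
Bidder 2 against (Aggressive, Aggressive): payoffs 5, -8, 8 → best response Aggressive.
Bidder 2 against (Aggressive, Jump): payoffs -6, 3, -5 → best response Honest.
Bidder 3 against (Honest, Shade): payoffs 1, -9 → best response Aggressive.
Bidder 3 against (Honest, Honest): payoffs -7, 8 → best response Jump.
Bidder 3 against (Honest, Aggressive): payoffs -8, 5 → best response Jump.
Bidder 3 against (Aggressive, Shade): payoffs -7, -6 → best response Jump.
Bidder 3 against (Aggressive, Honest): payoffs 5, 9 → best response Jump.
Bidder 3 against (Aggressive, Aggressive): payoffs -1, -4 → best response Aggressive.
Mutual best responses: (Aggressive, Honest, Jump).

The unique pure-strategy Nash equilibrium is (Aggressive, Honest, Jump).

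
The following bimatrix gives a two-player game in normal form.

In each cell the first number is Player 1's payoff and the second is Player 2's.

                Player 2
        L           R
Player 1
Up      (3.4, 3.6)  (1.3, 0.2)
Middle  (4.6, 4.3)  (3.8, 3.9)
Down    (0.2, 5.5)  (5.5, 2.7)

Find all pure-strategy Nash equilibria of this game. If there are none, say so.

(Up, L): Player 1 can switch to Middle (3.4 → 4.6). Not NE.
(Up, R): Player 1 can switch to Middle (1.3 → 3.8). Not NE.
(Middle, L): Player 1 gets 4.6, best alternative 3.4; Player 2 gets 4.3, best alternative 3.9. No profitable deviation — NE.
(Middle, R): Player 1 can switch to Down (3.8 → 5.5). Not NE.
(Down, L): Player 1 can switch to Up (0.2 → 3.4). Not NE.
(Down, R): Player 2 can switch to L (2.7 → 5.5). Not NE.

The unique pure-strategy Nash equilibrium is (Middle, L).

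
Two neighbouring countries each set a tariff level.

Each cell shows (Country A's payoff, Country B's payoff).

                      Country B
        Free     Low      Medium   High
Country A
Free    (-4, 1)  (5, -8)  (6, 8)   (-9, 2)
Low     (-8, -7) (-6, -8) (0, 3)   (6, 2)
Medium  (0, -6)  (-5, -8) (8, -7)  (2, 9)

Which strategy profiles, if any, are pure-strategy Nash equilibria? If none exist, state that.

Country A against Free: payoffs -4, -8, 0 → best response Medium.
Country A against Low: payoffs 5, -6, -5 → best response Free.
Country A against Medium: payoffs 6, 0, 8 → best response Medium.
Country A against High: payoffs -9, 6, 2 → best response Low.
Country B against Free: payoffs 1, -8, 8, 2 → best response Medium.
Country B against Low: payoffs -7, -8, 3, 2 → best response Medium.
Country B against Medium: payoffs -6, -8, -7, 9 → best response High.
No profile is a mutual best response for all players.

none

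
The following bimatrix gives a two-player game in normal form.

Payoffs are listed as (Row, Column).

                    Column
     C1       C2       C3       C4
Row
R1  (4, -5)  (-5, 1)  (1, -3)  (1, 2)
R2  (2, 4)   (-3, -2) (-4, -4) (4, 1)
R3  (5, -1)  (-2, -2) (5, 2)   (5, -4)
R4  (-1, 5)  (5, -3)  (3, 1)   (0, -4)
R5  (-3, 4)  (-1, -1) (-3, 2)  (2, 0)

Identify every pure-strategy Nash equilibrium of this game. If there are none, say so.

Row against C1: payoffs 4, 2, 5, -1, -3 → best response R3.
Row against C2: payoffs -5, -3, -2, 5, -1 → best response R4.
Row against C3: payoffs 1, -4, 5, 3, -3 → best response R3.
Row against C4: payoffs 1, 4, 5, 0, 2 → best response R3.
Column against R1: payoffs -5, 1, -3, 2 → best response C4.
Column against R2: payoffs 4, -2, -4, 1 → best response C1.
Column against R3: payoffs -1, -2, 2, -4 → best response C3.
Column against R4: payoffs 5, -3, 1, -4 → best response C1.
Column against R5: payoffs 4, -1, 2, 0 → best response C1.
Mutual best responses: (R3, C3).

Pure NE: (R3, C3)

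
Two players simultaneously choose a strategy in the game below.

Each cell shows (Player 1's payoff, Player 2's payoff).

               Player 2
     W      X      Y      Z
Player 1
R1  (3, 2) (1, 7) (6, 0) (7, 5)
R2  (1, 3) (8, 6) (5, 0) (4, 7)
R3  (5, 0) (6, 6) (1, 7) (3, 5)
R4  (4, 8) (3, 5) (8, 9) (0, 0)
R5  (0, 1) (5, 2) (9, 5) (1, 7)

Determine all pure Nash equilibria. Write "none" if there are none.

(R1, W): Player 1 can switch to R3 (3 → 5). Not NE.
(R1, X): Player 1 can switch to R2 (1 → 8). Not NE.
(R1, Y): Player 1 can switch to R4 (6 → 8). Not NE.
(R1, Z): Player 2 can switch to X (5 → 7). Not NE.
(R2, W): Player 1 can switch to R1 (1 → 3). Not NE.
(R2, X): Player 2 can switch to Z (6 → 7). Not NE.
(R2, Y): Player 1 can switch to R1 (5 → 6). Not NE.
(R2, Z): Player 1 can switch to R1 (4 → 7). Not NE.
(The remaining 12 profiles each have a profitable deviation by the same check.)

There is no pure-strategy Nash equilibrium.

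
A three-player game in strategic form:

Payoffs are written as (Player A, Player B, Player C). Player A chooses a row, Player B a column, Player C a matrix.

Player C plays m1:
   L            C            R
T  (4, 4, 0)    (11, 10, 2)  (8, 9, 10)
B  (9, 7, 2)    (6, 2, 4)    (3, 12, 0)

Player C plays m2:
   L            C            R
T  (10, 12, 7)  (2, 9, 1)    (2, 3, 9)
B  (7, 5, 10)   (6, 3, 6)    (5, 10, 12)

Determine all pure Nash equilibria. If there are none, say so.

(T, L, m2); (T, C, m1); (B, R, m2)

Mark each player's best response to every combination of opponents' strategies; a profile where every player is best-responding is a pure Nash equilibrium.
Player A against (L, m1): payoffs 4, 9 → best response B.
Player A against (L, m2): payoffs 10, 7 → best response T.
Player A against (C, m1): payoffs 11, 6 → best response T.
Player A against (C, m2): payoffs 2, 6 → best response B.
Player A against (R, m1): payoffs 8, 3 → best response T.
Player A against (R, m2): payoffs 2, 5 → best response B.
Player B against (T, m1): payoffs 4, 10, 9 → best response C.
Player B against (T, m2): payoffs 12, 9, 3 → best response L.
Player B against (B, m1): payoffs 7, 2, 12 → best response R.
Player B against (B, m2): payoffs 5, 3, 10 → best response R.
Player C against (T, L): payoffs 0, 7 → best response m2.
Player C against (T, C): payoffs 2, 1 → best response m1.
Player C against (T, R): payoffs 10, 9 → best response m1.
Player C against (B, L): payoffs 2, 10 → best response m2.
Player C against (B, C): payoffs 4, 6 → best response m2.
Player C against (B, R): payoffs 0, 12 → best response m2.
Mutual best responses: (T, L, m2); (T, C, m1); (B, R, m2).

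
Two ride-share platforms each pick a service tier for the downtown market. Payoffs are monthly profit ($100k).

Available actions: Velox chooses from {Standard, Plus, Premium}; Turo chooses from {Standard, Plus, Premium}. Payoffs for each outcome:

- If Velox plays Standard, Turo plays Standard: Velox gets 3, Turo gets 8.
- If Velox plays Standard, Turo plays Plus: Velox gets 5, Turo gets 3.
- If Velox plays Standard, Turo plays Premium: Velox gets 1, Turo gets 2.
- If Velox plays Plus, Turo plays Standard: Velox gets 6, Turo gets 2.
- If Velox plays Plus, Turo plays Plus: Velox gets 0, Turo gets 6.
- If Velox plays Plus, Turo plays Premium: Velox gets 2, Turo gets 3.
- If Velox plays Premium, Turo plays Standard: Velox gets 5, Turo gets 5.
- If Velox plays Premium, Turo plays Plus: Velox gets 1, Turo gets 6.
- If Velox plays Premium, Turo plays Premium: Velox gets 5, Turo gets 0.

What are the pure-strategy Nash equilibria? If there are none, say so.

Mark each player's best response to every combination of opponents' strategies; a profile where every player is best-responding is a pure Nash equilibrium.
Velox against Standard: payoffs 3, 6, 5 → best response Plus.
Velox against Plus: payoffs 5, 0, 1 → best response Standard.
Velox against Premium: payoffs 1, 2, 5 → best response Premium.
Turo against Standard: payoffs 8, 3, 2 → best response Standard.
Turo against Plus: payoffs 2, 6, 3 → best response Plus.
Turo against Premium: payoffs 5, 6, 0 → best response Plus.
No profile is a mutual best response for all players.

This game has no pure Nash equilibrium.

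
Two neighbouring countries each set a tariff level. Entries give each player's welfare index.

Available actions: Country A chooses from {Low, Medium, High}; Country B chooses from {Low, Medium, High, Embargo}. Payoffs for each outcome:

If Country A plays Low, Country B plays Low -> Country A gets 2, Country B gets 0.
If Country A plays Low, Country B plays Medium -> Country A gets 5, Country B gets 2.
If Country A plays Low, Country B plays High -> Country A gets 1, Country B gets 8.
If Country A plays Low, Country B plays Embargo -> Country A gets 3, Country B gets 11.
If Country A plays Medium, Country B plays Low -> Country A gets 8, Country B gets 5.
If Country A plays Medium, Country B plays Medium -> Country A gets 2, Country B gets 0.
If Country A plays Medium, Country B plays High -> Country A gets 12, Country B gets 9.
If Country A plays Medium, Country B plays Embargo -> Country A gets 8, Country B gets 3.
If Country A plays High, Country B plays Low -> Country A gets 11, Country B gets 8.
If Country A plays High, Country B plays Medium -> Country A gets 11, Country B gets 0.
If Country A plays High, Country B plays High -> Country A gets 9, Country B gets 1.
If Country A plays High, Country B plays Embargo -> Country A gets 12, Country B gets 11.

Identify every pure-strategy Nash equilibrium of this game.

The pure Nash equilibria are (Medium, High), (High, Embargo).

For each player, find the best response to each opponent profile; mutual best responses are the pure NE.
Country A against Low: payoffs 2, 8, 11 → best response High.
Country A against Medium: payoffs 5, 2, 11 → best response High.
Country A against High: payoffs 1, 12, 9 → best response Medium.
Country A against Embargo: payoffs 3, 8, 12 → best response High.
Country B against Low: payoffs 0, 2, 8, 11 → best response Embargo.
Country B against Medium: payoffs 5, 0, 9, 3 → best response High.
Country B against High: payoffs 8, 0, 1, 11 → best response Embargo.
Mutual best responses: (Medium, High); (High, Embargo).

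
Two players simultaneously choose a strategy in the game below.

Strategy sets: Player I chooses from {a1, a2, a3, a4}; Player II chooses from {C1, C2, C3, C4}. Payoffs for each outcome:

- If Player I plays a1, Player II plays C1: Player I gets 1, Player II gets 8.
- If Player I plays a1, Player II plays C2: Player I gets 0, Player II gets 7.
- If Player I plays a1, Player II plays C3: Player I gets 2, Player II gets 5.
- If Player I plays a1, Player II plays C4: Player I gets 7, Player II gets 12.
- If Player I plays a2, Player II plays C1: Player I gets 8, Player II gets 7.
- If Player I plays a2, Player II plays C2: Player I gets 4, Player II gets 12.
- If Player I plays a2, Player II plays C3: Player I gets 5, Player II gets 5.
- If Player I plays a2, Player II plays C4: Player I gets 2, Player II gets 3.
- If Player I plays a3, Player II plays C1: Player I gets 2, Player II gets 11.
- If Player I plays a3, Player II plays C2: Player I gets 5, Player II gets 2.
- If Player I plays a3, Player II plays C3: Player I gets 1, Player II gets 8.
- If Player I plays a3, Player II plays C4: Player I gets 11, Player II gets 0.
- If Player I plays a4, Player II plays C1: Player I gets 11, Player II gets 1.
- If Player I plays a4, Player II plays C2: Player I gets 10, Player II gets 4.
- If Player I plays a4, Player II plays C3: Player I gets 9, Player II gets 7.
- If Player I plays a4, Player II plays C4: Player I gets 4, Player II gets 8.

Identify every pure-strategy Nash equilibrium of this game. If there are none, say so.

There is no pure-strategy Nash equilibrium.

(a1, C1): Player I can switch to a2 (1 → 8). Not NE.
(a1, C2): Player I can switch to a2 (0 → 4). Not NE.
(a1, C3): Player I can switch to a2 (2 → 5). Not NE.
(a1, C4): Player I can switch to a3 (7 → 11). Not NE.
(a2, C1): Player I can switch to a4 (8 → 11). Not NE.
(a2, C2): Player I can switch to a3 (4 → 5). Not NE.
(a2, C3): Player I can switch to a4 (5 → 9). Not NE.
(a2, C4): Player I can switch to a1 (2 → 7). Not NE.
(The remaining 8 profiles each have a profitable deviation by the same check.)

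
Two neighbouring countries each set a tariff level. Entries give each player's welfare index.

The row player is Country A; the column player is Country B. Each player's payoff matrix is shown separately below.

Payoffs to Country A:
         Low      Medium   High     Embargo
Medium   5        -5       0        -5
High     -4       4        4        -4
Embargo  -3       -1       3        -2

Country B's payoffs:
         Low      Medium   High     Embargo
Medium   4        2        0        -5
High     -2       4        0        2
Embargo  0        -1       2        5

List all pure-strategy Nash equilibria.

Pure-strategy Nash equilibria: (Medium, Low); (High, Medium); (Embargo, Embargo)

Country A against Low: payoffs 5, -4, -3 → best response Medium.
Country A against Medium: payoffs -5, 4, -1 → best response High.
Country A against High: payoffs 0, 4, 3 → best response High.
Country A against Embargo: payoffs -5, -4, -2 → best response Embargo.
Country B against Medium: payoffs 4, 2, 0, -5 → best response Low.
Country B against High: payoffs -2, 4, 0, 2 → best response Medium.
Country B against Embargo: payoffs 0, -1, 2, 5 → best response Embargo.
Mutual best responses: (Medium, Low); (High, Medium); (Embargo, Embargo).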